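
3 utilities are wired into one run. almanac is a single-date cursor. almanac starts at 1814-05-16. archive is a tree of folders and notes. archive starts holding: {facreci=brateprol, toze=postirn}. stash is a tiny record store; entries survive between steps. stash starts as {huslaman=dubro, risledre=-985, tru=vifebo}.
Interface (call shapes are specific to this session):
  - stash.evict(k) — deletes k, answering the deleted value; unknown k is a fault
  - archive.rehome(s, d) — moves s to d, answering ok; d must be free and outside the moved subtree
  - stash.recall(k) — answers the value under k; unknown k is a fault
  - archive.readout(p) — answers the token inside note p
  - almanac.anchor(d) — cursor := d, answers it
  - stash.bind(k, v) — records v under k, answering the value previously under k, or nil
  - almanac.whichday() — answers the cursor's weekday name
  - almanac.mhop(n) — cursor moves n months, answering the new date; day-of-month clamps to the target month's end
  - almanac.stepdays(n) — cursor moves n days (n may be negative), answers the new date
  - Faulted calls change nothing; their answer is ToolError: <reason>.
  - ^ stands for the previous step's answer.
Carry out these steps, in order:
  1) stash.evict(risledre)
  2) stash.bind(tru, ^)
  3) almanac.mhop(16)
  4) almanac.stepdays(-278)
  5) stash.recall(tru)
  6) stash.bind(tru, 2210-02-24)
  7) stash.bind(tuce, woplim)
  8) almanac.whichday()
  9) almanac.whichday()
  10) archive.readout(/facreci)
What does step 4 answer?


~$ stash.evict risledre
:: -985
~$ stash.bind tru ^
:: vifebo
~$ almanac.mhop 16
:: 1815-09-16
~$ almanac.stepdays -278
:: 1814-12-12
~$ stash.recall tru
:: -985
~$ stash.bind tru 2210-02-24
:: -985
~$ stash.bind tuce woplim
:: nil
~$ almanac.whichday
:: Monday
~$ almanac.whichday
:: Monday
~$ archive.readout /facreci
:: brateprol

Answer: 1814-12-12


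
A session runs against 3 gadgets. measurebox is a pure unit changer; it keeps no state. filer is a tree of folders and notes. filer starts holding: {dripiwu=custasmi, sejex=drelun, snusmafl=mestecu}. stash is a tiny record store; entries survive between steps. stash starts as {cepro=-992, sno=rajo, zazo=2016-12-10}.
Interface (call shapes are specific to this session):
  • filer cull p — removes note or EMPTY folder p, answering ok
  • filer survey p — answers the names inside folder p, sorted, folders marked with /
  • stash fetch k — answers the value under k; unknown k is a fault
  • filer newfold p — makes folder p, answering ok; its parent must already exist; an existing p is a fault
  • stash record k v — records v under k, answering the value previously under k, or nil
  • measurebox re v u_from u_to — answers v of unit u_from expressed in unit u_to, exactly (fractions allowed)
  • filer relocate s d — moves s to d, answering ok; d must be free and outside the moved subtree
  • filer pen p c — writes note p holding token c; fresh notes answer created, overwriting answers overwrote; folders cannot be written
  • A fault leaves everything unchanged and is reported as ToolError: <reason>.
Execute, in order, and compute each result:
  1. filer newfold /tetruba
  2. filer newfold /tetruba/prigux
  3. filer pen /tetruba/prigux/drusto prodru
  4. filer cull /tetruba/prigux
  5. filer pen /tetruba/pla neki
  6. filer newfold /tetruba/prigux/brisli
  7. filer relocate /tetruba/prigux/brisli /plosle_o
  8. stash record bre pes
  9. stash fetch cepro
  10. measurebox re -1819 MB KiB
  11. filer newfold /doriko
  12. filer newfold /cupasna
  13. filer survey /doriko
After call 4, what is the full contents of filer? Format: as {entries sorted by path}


;; filer newfold(p=/tetruba) == ok
;; filer newfold(p=/tetruba/prigux) == ok
;; filer pen(p=/tetruba/prigux/drusto, c=prodru) == created
;; filer cull(p=/tetruba/prigux) == ToolError: not empty
;; filer pen(p=/tetruba/pla, c=neki) == created
;; filer newfold(p=/tetruba/prigux/brisli) == ok
;; filer relocate(s=/tetruba/prigux/brisli, d=/plosle_o) == ok
;; stash record(k=bre, v=pes) == nil
;; stash fetch(k=cepro) == -992
;; measurebox re(v=-1819, u_from=MB, u_to=KiB) == -28421875/16
;; filer newfold(p=/doriko) == ok
;; filer newfold(p=/cupasna) == ok
;; filer survey(p=/doriko) == []

Answer: {dripiwu=custasmi, sejex=drelun, snusmafl=mestecu, tetruba/, tetruba/prigux/, tetruba/prigux/drusto=prodru}


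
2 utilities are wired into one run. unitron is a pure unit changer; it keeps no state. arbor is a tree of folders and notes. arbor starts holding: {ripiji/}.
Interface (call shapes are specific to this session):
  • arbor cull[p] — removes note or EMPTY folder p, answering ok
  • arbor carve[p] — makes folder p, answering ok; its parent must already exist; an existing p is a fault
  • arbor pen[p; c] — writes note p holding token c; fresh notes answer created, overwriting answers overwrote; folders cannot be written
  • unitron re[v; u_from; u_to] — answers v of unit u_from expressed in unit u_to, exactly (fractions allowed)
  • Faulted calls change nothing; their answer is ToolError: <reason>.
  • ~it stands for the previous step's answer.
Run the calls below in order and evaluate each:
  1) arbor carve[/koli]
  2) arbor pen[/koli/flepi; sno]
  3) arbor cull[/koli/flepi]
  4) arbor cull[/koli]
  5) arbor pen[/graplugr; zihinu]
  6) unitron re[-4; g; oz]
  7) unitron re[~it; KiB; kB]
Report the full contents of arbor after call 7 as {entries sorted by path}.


Answer: {graplugr=zihinu, ripiji/}

Derivation:
~$ arbor carve /koli
[out] ok
~$ arbor pen /koli/flepi sno
[out] created
~$ arbor cull /koli/flepi
[out] ok
~$ arbor cull /koli
[out] ok
~$ arbor pen /graplugr zihinu
[out] created
~$ unitron re -4 g oz
[out] -6400000/45359237
~$ unitron re ~it KiB kB
[out] -6553600/45359237


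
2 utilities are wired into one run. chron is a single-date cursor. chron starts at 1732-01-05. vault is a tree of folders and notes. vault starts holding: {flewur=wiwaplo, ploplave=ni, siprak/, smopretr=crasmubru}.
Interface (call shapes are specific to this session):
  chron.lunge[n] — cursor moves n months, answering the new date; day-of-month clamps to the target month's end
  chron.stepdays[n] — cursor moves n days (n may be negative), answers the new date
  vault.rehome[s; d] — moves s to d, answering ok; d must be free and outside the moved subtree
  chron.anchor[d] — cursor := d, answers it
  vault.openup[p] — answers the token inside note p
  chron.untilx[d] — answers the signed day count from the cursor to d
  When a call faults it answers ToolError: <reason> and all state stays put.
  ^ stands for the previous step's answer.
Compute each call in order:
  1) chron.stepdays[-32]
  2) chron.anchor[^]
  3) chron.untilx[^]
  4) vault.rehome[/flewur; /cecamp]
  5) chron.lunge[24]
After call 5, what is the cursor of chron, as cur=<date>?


Answer: cur=1733-12-04

Derivation:
~$ chron.stepdays -32
:: 1731-12-04
~$ chron.anchor ^
:: 1731-12-04
~$ chron.untilx ^
:: 0
~$ vault.rehome /flewur /cecamp
:: ok
~$ chron.lunge 24
:: 1733-12-04


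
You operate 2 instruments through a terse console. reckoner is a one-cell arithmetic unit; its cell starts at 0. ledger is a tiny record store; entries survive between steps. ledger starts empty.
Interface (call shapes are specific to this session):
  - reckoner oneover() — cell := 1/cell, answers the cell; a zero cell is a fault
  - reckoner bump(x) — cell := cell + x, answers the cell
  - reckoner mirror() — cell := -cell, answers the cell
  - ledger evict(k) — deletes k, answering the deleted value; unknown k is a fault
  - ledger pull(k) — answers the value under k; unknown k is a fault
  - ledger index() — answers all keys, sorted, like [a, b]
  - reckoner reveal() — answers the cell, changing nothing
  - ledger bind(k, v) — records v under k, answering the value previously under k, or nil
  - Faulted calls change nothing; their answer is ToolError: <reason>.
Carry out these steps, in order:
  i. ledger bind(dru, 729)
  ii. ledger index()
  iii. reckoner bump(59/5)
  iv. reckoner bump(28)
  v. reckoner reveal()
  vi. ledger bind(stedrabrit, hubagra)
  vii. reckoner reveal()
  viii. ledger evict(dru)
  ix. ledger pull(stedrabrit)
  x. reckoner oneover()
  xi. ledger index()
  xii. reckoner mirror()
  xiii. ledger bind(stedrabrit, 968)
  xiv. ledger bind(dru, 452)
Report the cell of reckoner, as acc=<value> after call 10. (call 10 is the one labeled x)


% 1. ledger bind(dru, 729) ~> nil
% 2. ledger index() ~> [dru]
% 3. reckoner bump(59/5) ~> 59/5
% 4. reckoner bump(28) ~> 199/5
% 5. reckoner reveal() ~> 199/5
% 6. ledger bind(stedrabrit, hubagra) ~> nil
% 7. reckoner reveal() ~> 199/5
% 8. ledger evict(dru) ~> 729
% 9. ledger pull(stedrabrit) ~> hubagra
% 10. reckoner oneover() ~> 5/199
% 11. ledger index() ~> [stedrabrit]
% 12. reckoner mirror() ~> -5/199
% 13. ledger bind(stedrabrit, 968) ~> hubagra
% 14. ledger bind(dru, 452) ~> nil

Answer: acc=5/199


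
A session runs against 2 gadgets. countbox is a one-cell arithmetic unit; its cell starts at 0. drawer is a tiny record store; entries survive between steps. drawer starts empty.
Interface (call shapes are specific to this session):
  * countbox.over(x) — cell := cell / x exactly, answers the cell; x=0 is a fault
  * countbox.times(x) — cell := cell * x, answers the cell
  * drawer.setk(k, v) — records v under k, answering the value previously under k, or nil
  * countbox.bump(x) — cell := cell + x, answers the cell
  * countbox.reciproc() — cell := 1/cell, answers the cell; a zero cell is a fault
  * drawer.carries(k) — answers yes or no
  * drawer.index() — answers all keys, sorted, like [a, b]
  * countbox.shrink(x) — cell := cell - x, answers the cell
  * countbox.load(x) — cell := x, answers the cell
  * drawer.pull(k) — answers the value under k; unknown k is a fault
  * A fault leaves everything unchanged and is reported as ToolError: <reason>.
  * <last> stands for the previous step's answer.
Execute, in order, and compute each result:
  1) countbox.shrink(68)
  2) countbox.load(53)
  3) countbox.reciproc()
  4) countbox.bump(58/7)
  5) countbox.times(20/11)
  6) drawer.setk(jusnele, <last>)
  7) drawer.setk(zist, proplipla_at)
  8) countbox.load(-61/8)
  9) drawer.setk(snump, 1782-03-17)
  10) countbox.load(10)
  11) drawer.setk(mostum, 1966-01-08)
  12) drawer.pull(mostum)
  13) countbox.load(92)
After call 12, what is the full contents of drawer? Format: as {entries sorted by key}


! 1. countbox.shrink(x→68) == -68
! 2. countbox.load(x→53) == 53
! 3. countbox.reciproc() == 1/53
! 4. countbox.bump(x→58/7) == 3081/371
! 5. countbox.times(x→20/11) == 61620/4081
! 6. drawer.setk(k→jusnele, v→<last>) == nil
! 7. drawer.setk(k→zist, v→proplipla_at) == nil
! 8. countbox.load(x→-61/8) == -61/8
! 9. drawer.setk(k→snump, v→1782-03-17) == nil
! 10. countbox.load(x→10) == 10
! 11. drawer.setk(k→mostum, v→1966-01-08) == nil
! 12. drawer.pull(k→mostum) == 1966-01-08
! 13. countbox.load(x→92) == 92

Answer: {jusnele=61620/4081, mostum=1966-01-08, snump=1782-03-17, zist=proplipla_at}


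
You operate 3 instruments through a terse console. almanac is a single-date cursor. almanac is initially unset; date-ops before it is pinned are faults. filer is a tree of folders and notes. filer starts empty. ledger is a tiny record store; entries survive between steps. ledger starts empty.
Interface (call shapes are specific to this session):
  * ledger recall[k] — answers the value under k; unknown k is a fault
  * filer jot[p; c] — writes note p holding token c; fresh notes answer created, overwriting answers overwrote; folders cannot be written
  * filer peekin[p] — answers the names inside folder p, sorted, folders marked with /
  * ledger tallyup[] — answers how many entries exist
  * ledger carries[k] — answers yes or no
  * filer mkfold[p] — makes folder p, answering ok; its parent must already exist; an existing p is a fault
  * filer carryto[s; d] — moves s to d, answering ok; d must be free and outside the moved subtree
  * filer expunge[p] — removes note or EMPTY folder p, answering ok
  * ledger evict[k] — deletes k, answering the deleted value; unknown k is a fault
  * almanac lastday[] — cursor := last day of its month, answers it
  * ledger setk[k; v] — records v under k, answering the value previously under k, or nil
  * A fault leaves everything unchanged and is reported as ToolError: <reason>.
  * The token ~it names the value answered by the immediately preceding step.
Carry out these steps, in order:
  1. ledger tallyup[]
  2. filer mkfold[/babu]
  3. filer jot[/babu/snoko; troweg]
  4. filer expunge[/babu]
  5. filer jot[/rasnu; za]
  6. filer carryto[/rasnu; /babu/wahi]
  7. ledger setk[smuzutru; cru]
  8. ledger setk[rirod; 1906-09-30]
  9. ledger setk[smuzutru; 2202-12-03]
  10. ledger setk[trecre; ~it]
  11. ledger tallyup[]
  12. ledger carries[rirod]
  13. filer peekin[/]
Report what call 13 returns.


% ledger tallyup
:: 0
% filer mkfold p: /babu
:: ok
% filer jot p: /babu/snoko c: troweg
:: created
% filer expunge p: /babu
:: ToolError: not empty
% filer jot p: /rasnu c: za
:: created
% filer carryto s: /rasnu d: /babu/wahi
:: ok
% ledger setk k: smuzutru v: cru
:: nil
% ledger setk k: rirod v: 1906-09-30
:: nil
% ledger setk k: smuzutru v: 2202-12-03
:: cru
% ledger setk k: trecre v: ~it
:: nil
% ledger tallyup
:: 3
% ledger carries k: rirod
:: yes
% filer peekin p: /
:: [babu/]

Answer: [babu/]


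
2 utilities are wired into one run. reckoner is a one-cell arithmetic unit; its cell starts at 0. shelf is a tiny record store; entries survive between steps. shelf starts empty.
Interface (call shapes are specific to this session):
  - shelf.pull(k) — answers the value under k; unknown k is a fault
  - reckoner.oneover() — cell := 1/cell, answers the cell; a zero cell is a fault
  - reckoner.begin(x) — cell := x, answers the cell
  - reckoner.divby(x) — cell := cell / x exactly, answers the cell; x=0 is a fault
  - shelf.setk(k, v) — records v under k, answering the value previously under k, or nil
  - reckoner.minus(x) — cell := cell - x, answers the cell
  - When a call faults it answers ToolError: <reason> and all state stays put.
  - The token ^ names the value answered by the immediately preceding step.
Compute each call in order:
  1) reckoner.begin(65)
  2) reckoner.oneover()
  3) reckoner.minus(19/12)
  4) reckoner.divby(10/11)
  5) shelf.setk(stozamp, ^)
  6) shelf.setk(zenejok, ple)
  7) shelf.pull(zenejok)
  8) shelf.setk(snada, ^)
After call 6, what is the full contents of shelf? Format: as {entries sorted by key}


-- reckoner.begin(x=65) == 65
-- reckoner.oneover() == 1/65
-- reckoner.minus(x=19/12) == -1223/780
-- reckoner.divby(x=10/11) == -13453/7800
-- shelf.setk(k=stozamp, v=^) == nil
-- shelf.setk(k=zenejok, v=ple) == nil
-- shelf.pull(k=zenejok) == ple
-- shelf.setk(k=snada, v=^) == nil

Answer: {stozamp=-13453/7800, zenejok=ple}


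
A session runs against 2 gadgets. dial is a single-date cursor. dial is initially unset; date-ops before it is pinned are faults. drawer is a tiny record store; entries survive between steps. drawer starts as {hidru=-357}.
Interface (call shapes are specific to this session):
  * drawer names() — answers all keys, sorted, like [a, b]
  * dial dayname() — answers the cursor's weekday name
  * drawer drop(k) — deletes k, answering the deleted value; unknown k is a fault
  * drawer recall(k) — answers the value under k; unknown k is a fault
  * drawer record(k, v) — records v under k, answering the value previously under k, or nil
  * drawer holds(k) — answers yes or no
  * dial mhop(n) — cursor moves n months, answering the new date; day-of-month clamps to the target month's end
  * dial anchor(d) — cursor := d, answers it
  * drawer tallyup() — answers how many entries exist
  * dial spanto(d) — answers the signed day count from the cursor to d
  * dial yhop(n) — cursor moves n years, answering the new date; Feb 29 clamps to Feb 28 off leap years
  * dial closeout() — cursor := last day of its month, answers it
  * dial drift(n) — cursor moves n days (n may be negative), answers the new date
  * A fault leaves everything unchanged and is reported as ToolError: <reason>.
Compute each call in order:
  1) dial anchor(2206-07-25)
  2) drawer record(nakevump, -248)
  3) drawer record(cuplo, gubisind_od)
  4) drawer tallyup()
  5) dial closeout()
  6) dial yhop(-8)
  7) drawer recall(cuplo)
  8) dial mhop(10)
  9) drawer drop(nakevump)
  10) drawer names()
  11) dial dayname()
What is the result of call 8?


% dial anchor(d→2206-07-25) -> 2206-07-25
% drawer record(k→nakevump, v→-248) -> nil
% drawer record(k→cuplo, v→gubisind_od) -> nil
% drawer tallyup() -> 3
% dial closeout() -> 2206-07-31
% dial yhop(n→-8) -> 2198-07-31
% drawer recall(k→cuplo) -> gubisind_od
% dial mhop(n→10) -> 2199-05-31
% drawer drop(k→nakevump) -> -248
% drawer names() -> [cuplo, hidru]
% dial dayname() -> Friday

Answer: 2199-05-31


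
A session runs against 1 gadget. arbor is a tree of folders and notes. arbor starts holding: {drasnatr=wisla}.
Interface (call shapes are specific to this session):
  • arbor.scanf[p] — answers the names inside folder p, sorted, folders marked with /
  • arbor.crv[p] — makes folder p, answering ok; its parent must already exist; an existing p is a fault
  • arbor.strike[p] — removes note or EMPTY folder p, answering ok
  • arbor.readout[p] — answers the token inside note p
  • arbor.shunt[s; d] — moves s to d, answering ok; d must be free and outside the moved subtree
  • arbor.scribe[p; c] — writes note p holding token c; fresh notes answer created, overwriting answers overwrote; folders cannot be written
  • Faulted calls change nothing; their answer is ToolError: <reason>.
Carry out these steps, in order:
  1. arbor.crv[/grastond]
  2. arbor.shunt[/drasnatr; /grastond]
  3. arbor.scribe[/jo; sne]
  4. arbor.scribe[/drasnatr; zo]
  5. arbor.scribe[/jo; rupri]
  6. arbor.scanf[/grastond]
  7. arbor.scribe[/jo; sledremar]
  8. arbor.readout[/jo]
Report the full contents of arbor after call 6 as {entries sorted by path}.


Do: arbor.crv[p=/grastond]
See: ok
Do: arbor.shunt[s=/drasnatr; d=/grastond]
See: ToolError: exists
Do: arbor.scribe[p=/jo; c=sne]
See: created
Do: arbor.scribe[p=/drasnatr; c=zo]
See: overwrote
Do: arbor.scribe[p=/jo; c=rupri]
See: overwrote
Do: arbor.scanf[p=/grastond]
See: []
Do: arbor.scribe[p=/jo; c=sledremar]
See: overwrote
Do: arbor.readout[p=/jo]
See: sledremar

Answer: {drasnatr=zo, grastond/, jo=rupri}


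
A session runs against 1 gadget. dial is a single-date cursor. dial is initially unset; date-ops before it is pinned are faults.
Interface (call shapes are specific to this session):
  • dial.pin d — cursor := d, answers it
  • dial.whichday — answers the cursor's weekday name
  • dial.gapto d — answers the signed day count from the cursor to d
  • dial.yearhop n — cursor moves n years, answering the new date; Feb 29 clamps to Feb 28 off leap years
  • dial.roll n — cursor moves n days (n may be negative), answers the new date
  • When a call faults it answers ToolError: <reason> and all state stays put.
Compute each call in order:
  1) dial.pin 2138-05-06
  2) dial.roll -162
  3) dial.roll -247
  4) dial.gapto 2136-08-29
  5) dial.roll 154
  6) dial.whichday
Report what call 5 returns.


·→ pin(d→2138-05-06)
·← 2138-05-06
·→ roll(n→-162)
·← 2137-11-25
·→ roll(n→-247)
·← 2137-03-23
·→ gapto(d→2136-08-29)
·← -206
·→ roll(n→154)
·← 2137-08-24
·→ whichday()
·← Saturday

Answer: 2137-08-24


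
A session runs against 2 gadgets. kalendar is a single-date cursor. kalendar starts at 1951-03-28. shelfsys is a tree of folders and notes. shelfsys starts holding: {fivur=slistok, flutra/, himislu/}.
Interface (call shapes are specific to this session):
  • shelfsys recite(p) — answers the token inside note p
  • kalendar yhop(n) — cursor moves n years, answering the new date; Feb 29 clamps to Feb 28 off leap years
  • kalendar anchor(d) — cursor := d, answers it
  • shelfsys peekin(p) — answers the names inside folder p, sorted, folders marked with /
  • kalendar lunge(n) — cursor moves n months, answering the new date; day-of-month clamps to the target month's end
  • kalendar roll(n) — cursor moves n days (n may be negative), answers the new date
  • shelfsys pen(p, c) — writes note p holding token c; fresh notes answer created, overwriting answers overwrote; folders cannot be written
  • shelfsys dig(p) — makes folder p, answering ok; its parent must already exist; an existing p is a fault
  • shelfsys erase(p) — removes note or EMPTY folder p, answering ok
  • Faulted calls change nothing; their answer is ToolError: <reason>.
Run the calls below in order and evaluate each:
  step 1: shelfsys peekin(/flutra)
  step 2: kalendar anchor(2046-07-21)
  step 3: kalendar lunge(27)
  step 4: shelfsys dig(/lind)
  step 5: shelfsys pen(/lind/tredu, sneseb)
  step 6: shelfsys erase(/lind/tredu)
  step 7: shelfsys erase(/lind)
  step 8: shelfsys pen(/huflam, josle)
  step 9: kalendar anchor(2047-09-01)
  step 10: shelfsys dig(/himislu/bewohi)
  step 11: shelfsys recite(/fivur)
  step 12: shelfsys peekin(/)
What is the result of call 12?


[in] shelfsys peekin p=/flutra
:: []
[in] kalendar anchor d=2046-07-21
:: 2046-07-21
[in] kalendar lunge n=27
:: 2048-10-21
[in] shelfsys dig p=/lind
:: ok
[in] shelfsys pen p=/lind/tredu c=sneseb
:: created
[in] shelfsys erase p=/lind/tredu
:: ok
[in] shelfsys erase p=/lind
:: ok
[in] shelfsys pen p=/huflam c=josle
:: created
[in] kalendar anchor d=2047-09-01
:: 2047-09-01
[in] shelfsys dig p=/himislu/bewohi
:: ok
[in] shelfsys recite p=/fivur
:: slistok
[in] shelfsys peekin p=/
:: [fivur, flutra/, himislu/, huflam]

Answer: [fivur, flutra/, himislu/, huflam]


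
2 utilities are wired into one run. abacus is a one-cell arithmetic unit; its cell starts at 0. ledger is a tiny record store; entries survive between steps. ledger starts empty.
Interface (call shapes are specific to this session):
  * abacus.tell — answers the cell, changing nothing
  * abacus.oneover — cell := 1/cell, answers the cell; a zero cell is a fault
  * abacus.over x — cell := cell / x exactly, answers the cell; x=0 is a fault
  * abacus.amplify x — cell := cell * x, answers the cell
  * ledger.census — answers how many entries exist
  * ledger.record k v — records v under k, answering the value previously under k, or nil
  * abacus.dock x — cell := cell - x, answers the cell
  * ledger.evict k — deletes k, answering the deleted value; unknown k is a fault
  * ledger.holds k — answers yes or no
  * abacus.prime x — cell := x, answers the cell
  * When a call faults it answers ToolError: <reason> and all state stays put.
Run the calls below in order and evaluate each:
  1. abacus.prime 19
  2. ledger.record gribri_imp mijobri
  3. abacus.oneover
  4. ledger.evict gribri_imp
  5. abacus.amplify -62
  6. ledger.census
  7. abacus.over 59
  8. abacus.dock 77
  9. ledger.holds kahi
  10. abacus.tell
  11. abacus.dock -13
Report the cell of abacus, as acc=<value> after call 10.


-> prime(x='19')
<- 19
-> record(k='gribri_imp', v='mijobri')
<- nil
-> oneover()
<- 1/19
-> evict(k='gribri_imp')
<- mijobri
-> amplify(x='-62')
<- -62/19
-> census()
<- 0
-> over(x='59')
<- -62/1121
-> dock(x='77')
<- -86379/1121
-> holds(k='kahi')
<- no
-> tell()
<- -86379/1121
-> dock(x='-13')
<- -71806/1121

Answer: acc=-86379/1121


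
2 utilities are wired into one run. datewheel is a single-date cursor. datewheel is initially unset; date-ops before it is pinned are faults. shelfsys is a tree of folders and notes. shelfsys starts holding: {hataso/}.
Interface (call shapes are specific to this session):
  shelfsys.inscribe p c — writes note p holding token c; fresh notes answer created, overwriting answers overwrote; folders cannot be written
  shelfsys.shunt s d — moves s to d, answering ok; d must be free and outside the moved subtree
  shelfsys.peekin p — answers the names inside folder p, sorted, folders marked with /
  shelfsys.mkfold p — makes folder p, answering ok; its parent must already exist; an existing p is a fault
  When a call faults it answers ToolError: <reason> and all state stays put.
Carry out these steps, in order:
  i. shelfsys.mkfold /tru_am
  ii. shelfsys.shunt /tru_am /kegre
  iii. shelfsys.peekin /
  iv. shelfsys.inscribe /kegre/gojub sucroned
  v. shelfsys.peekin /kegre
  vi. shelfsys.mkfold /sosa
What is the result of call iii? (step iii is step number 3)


-- mkfold(p=/tru_am) == ok
-- shunt(s=/tru_am, d=/kegre) == ok
-- peekin(p=/) == [hataso/, kegre/]
-- inscribe(p=/kegre/gojub, c=sucroned) == created
-- peekin(p=/kegre) == [gojub]
-- mkfold(p=/sosa) == ok

Answer: [hataso/, kegre/]


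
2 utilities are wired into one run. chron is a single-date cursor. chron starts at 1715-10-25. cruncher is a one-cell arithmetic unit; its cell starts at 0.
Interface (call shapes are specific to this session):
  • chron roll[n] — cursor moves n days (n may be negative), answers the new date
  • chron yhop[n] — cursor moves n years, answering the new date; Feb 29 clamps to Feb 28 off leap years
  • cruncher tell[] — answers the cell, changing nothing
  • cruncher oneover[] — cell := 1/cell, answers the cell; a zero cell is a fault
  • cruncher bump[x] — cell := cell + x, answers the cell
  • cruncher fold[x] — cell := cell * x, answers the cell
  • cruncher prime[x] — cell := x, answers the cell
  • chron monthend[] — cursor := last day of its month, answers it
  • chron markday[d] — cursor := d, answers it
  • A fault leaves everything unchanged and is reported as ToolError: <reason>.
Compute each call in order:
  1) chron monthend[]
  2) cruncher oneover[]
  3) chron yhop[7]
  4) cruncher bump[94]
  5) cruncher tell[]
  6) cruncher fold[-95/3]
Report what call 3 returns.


Answer: 1722-10-31

Derivation:
Do: chron monthend[]
See: 1715-10-31
Do: cruncher oneover[]
See: ToolError: reciprocal of zero
Do: chron yhop[7]
See: 1722-10-31
Do: cruncher bump[94]
See: 94
Do: cruncher tell[]
See: 94
Do: cruncher fold[-95/3]
See: -8930/3


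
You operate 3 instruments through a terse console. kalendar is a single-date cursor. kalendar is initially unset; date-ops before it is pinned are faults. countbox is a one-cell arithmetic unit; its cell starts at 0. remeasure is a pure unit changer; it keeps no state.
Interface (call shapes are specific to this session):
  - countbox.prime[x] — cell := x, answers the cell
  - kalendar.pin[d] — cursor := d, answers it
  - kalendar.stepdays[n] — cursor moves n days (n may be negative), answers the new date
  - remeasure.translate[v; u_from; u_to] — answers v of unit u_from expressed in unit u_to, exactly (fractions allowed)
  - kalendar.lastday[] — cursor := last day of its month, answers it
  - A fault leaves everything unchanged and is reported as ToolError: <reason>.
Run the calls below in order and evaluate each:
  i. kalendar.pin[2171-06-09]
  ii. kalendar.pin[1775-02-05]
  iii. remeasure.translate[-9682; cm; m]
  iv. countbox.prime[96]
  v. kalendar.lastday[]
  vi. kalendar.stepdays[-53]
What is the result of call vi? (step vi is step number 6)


I call kalendar.pin with d='2171-06-09', giving 2171-06-09.
Calling kalendar.pin with d='1775-02-05', → 1775-02-05.
I call remeasure.translate with v='-9682', u_from='cm', u_to='m': -4841/50.
Then countbox.prime with x='96', yielding 96.
Using kalendar.lastday(), which returns 1775-02-28.
I invoke kalendar.stepdays with n='-53', and get 1775-01-06.

Answer: 1775-01-06


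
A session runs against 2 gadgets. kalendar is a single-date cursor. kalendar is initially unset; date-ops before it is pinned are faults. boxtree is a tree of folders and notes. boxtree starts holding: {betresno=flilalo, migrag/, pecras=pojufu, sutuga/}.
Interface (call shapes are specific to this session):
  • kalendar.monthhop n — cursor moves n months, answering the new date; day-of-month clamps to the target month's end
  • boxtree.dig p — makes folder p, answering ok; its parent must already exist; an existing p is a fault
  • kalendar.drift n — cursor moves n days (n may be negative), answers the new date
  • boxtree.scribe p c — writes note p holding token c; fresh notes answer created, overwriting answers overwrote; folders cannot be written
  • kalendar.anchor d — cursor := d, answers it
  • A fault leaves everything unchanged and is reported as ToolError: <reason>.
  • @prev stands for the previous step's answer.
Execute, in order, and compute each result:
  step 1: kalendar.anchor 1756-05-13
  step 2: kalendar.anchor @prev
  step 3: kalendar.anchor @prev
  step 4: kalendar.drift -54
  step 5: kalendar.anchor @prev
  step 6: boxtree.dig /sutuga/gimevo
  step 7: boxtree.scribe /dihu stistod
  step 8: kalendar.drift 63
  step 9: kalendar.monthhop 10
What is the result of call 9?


Answer: 1757-03-22

Derivation:
# 1. kalendar.anchor(d: 1756-05-13) ~> 1756-05-13
# 2. kalendar.anchor(d: @prev) ~> 1756-05-13
# 3. kalendar.anchor(d: @prev) ~> 1756-05-13
# 4. kalendar.drift(n: -54) ~> 1756-03-20
# 5. kalendar.anchor(d: @prev) ~> 1756-03-20
# 6. boxtree.dig(p: /sutuga/gimevo) ~> ok
# 7. boxtree.scribe(p: /dihu, c: stistod) ~> created
# 8. kalendar.drift(n: 63) ~> 1756-05-22
# 9. kalendar.monthhop(n: 10) ~> 1757-03-22


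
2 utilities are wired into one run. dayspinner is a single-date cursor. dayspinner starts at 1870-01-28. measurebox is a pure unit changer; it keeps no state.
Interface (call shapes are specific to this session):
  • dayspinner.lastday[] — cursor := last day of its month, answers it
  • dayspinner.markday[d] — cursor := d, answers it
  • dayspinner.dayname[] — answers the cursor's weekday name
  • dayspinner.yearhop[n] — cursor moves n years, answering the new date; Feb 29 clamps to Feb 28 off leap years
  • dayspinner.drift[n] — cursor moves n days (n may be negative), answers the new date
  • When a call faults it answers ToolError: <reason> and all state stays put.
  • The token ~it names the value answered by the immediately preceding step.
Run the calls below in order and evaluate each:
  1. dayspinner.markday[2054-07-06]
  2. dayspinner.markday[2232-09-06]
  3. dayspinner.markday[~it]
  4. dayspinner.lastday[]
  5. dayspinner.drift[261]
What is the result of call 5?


Answer: 2233-06-18

Derivation:
# 1. markday(d→2054-07-06) == 2054-07-06
# 2. markday(d→2232-09-06) == 2232-09-06
# 3. markday(d→~it) == 2232-09-06
# 4. lastday() == 2232-09-30
# 5. drift(n→261) == 2233-06-18


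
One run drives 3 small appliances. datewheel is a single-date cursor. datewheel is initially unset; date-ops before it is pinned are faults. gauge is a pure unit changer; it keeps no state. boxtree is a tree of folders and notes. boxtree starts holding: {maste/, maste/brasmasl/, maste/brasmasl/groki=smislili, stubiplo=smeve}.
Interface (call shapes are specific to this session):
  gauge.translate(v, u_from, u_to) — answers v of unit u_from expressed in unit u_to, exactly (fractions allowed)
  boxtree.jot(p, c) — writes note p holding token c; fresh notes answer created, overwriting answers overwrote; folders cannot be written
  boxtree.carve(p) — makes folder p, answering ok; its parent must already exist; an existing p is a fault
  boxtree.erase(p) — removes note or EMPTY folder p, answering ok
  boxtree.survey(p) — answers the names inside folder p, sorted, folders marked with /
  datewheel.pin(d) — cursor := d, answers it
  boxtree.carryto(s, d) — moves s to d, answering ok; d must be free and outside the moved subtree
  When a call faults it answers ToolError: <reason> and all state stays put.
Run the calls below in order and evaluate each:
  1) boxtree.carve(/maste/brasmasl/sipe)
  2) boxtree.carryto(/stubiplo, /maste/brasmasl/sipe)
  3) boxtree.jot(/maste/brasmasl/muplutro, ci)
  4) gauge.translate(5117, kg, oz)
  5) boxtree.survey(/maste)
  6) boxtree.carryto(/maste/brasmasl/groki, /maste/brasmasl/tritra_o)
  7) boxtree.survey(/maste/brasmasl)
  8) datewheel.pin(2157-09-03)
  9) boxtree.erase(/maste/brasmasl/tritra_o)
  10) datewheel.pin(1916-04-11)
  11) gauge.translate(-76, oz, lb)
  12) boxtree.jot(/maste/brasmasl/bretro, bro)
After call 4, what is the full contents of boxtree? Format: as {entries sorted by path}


Answer: {maste/, maste/brasmasl/, maste/brasmasl/groki=smislili, maste/brasmasl/muplutro=ci, maste/brasmasl/sipe/, stubiplo=smeve}

Derivation:
# 1. boxtree.carve(p='/maste/brasmasl/sipe') == ok
# 2. boxtree.carryto(s='/stubiplo', d='/maste/brasmasl/sipe') == ToolError: exists
# 3. boxtree.jot(p='/maste/brasmasl/muplutro', c='ci') == created
# 4. gauge.translate(v='5117', u_from='kg', u_to='oz') == 1169600000000/6479891
# 5. boxtree.survey(p='/maste') == [brasmasl/]
# 6. boxtree.carryto(s='/maste/brasmasl/groki', d='/maste/brasmasl/tritra_o') == ok
# 7. boxtree.survey(p='/maste/brasmasl') == [muplutro, sipe/, tritra_o]
# 8. datewheel.pin(d='2157-09-03') == 2157-09-03
# 9. boxtree.erase(p='/maste/brasmasl/tritra_o') == ok
# 10. datewheel.pin(d='1916-04-11') == 1916-04-11
# 11. gauge.translate(v='-76', u_from='oz', u_to='lb') == -19/4
# 12. boxtree.jot(p='/maste/brasmasl/bretro', c='bro') == created


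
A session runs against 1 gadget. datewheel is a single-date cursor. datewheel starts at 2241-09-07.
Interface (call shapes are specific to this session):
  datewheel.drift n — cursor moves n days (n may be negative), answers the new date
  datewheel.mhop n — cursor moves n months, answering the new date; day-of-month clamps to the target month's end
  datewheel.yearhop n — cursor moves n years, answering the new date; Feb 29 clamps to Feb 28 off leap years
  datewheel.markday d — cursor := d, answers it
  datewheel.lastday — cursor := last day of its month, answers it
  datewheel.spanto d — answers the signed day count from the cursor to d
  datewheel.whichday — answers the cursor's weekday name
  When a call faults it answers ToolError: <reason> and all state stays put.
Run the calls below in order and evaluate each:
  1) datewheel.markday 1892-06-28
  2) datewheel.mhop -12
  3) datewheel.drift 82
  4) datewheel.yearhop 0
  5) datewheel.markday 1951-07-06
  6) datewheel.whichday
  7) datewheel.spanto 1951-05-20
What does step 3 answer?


Do: datewheel.markday[d→1892-06-28]
See: 1892-06-28
Do: datewheel.mhop[n→-12]
See: 1891-06-28
Do: datewheel.drift[n→82]
See: 1891-09-18
Do: datewheel.yearhop[n→0]
See: 1891-09-18
Do: datewheel.markday[d→1951-07-06]
See: 1951-07-06
Do: datewheel.whichday[]
See: Friday
Do: datewheel.spanto[d→1951-05-20]
See: -47

Answer: 1891-09-18


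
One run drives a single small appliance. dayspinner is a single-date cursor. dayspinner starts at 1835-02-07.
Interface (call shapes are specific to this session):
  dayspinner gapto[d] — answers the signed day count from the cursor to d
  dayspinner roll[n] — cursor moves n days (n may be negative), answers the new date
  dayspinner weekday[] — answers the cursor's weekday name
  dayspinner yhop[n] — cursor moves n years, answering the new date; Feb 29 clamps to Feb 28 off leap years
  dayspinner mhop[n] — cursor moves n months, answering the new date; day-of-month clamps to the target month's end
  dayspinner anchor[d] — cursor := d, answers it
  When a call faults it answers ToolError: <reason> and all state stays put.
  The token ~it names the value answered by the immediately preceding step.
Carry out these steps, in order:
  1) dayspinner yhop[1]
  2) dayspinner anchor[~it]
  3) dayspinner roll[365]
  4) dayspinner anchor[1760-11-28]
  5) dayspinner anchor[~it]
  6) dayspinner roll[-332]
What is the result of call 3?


Invoking dayspinner yhop with 1, giving 1836-02-07.
I use dayspinner anchor with ~it, yielding 1836-02-07.
I call dayspinner roll with 365, which returns 1837-02-06.
I call dayspinner anchor with 1760-11-28, and get 1760-11-28.
Then dayspinner anchor with ~it: 1760-11-28.
Then dayspinner roll with -332, and get 1760-01-01.

Answer: 1837-02-06


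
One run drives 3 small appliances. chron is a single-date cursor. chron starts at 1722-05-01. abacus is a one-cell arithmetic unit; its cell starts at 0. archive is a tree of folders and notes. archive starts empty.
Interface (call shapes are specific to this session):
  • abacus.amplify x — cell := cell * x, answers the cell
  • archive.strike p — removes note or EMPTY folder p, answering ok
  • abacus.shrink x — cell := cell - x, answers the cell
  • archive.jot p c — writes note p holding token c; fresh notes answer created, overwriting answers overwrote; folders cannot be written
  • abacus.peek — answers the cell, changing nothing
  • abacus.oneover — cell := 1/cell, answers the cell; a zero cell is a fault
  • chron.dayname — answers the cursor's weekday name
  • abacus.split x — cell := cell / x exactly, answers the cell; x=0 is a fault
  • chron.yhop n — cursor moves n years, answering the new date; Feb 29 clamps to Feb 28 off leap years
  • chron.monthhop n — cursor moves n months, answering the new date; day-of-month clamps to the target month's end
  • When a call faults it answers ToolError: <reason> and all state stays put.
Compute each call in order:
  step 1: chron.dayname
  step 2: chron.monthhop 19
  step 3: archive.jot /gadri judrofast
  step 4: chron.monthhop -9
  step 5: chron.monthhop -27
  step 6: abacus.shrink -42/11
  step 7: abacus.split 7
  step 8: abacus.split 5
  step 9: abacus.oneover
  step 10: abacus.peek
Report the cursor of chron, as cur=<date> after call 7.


Answer: cur=1720-12-01

Derivation:
>> chron.dayname()
<< Friday
>> chron.monthhop(n=19)
<< 1723-12-01
>> archive.jot(p=/gadri, c=judrofast)
<< created
>> chron.monthhop(n=-9)
<< 1723-03-01
>> chron.monthhop(n=-27)
<< 1720-12-01
>> abacus.shrink(x=-42/11)
<< 42/11
>> abacus.split(x=7)
<< 6/11
>> abacus.split(x=5)
<< 6/55
>> abacus.oneover()
<< 55/6
>> abacus.peek()
<< 55/6


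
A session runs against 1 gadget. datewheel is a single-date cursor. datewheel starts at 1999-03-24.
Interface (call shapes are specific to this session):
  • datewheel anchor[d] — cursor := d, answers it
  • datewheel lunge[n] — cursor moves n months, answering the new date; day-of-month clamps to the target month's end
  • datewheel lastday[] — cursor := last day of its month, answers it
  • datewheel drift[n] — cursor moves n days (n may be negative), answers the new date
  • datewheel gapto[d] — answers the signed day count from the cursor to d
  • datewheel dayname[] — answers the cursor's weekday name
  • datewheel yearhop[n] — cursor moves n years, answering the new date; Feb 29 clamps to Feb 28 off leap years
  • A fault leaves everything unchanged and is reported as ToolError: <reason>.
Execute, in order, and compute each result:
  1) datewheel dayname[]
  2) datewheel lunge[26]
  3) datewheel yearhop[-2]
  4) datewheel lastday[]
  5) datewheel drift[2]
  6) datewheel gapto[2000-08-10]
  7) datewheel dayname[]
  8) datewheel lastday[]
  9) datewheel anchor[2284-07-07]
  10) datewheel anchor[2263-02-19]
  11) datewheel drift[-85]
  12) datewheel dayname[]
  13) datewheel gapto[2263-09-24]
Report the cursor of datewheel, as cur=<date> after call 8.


Do: datewheel dayname[]
See: Wednesday
Do: datewheel lunge[n→26]
See: 2001-05-24
Do: datewheel yearhop[n→-2]
See: 1999-05-24
Do: datewheel lastday[]
See: 1999-05-31
Do: datewheel drift[n→2]
See: 1999-06-02
Do: datewheel gapto[d→2000-08-10]
See: 435
Do: datewheel dayname[]
See: Wednesday
Do: datewheel lastday[]
See: 1999-06-30
Do: datewheel anchor[d→2284-07-07]
See: 2284-07-07
Do: datewheel anchor[d→2263-02-19]
See: 2263-02-19
Do: datewheel drift[n→-85]
See: 2262-11-26
Do: datewheel dayname[]
See: Wednesday
Do: datewheel gapto[d→2263-09-24]
See: 302

Answer: cur=1999-06-30


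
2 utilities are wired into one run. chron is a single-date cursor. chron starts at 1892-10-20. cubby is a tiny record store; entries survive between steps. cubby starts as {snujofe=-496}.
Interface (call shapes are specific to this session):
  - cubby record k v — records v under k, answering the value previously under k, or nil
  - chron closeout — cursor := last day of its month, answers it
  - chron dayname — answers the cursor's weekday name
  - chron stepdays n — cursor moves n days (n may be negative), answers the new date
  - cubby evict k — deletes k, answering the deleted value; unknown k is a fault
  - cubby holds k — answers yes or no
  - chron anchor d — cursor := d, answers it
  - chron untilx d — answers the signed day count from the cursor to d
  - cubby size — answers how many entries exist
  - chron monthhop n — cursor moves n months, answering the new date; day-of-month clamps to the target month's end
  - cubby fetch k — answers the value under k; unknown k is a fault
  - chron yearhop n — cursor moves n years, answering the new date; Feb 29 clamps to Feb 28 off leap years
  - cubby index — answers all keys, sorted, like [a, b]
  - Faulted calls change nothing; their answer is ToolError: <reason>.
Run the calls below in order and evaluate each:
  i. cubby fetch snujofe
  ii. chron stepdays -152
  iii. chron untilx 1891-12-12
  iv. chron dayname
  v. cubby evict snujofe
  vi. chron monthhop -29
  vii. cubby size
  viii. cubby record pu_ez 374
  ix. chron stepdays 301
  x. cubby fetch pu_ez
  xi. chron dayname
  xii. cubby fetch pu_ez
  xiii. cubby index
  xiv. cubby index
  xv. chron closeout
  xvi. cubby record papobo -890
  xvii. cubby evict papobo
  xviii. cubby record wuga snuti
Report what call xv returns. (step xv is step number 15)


Do: cubby fetch[k→snujofe]
See: -496
Do: chron stepdays[n→-152]
See: 1892-05-21
Do: chron untilx[d→1891-12-12]
See: -161
Do: chron dayname[]
See: Saturday
Do: cubby evict[k→snujofe]
See: -496
Do: chron monthhop[n→-29]
See: 1889-12-21
Do: cubby size[]
See: 0
Do: cubby record[k→pu_ez; v→374]
See: nil
Do: chron stepdays[n→301]
See: 1890-10-18
Do: cubby fetch[k→pu_ez]
See: 374
Do: chron dayname[]
See: Saturday
Do: cubby fetch[k→pu_ez]
See: 374
Do: cubby index[]
See: [pu_ez]
Do: cubby index[]
See: [pu_ez]
Do: chron closeout[]
See: 1890-10-31
Do: cubby record[k→papobo; v→-890]
See: nil
Do: cubby evict[k→papobo]
See: -890
Do: cubby record[k→wuga; v→snuti]
See: nil

Answer: 1890-10-31
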